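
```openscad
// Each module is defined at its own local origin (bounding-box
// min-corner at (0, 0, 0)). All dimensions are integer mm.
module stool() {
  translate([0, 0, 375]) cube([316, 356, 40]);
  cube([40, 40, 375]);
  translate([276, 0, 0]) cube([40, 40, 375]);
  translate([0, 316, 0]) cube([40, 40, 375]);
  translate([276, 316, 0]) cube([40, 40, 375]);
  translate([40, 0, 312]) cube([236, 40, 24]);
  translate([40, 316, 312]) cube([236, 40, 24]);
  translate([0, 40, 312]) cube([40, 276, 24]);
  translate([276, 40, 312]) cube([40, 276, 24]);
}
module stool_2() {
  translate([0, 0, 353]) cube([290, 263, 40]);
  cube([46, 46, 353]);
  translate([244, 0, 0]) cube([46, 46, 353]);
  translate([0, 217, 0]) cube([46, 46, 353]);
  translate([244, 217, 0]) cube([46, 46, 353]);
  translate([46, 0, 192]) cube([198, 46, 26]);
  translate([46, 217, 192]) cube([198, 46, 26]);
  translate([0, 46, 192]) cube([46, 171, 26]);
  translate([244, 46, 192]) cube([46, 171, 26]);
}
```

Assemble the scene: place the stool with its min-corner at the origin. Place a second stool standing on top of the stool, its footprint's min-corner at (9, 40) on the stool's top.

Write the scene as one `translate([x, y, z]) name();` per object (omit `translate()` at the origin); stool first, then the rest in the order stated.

stool();
translate([9, 40, 415]) stool_2();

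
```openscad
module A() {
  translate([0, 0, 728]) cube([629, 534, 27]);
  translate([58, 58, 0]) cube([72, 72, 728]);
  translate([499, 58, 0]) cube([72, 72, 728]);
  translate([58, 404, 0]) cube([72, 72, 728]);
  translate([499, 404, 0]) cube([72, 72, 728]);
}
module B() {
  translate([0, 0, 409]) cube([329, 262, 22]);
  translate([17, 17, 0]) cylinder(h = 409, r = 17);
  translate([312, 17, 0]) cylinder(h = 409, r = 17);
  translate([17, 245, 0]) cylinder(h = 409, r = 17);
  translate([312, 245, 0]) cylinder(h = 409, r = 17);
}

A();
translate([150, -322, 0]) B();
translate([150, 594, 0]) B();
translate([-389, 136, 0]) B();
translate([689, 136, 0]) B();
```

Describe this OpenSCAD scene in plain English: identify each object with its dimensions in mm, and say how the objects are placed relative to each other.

A is a table with a 629×534 mm rectangular top, 27 mm thick, top surface at z = 755 mm, supported by four 72×72 mm square legs, each inset 58 mm from the nearest pair of top edges, running from the floor.

B is a simple wooden stool: a rectangular seat 329 mm (x) by 262 mm (y), 22 mm thick, top face at z = 431 mm, on four round legs, each 34 mm in diameter. The legs rest on z = 0, each leg's axis is inset half a diameter from the nearest pair of seat edges (so the leg's bounding box is flush with the corner).

Four stools sit around the table at the −y, +y, −x, +x sides.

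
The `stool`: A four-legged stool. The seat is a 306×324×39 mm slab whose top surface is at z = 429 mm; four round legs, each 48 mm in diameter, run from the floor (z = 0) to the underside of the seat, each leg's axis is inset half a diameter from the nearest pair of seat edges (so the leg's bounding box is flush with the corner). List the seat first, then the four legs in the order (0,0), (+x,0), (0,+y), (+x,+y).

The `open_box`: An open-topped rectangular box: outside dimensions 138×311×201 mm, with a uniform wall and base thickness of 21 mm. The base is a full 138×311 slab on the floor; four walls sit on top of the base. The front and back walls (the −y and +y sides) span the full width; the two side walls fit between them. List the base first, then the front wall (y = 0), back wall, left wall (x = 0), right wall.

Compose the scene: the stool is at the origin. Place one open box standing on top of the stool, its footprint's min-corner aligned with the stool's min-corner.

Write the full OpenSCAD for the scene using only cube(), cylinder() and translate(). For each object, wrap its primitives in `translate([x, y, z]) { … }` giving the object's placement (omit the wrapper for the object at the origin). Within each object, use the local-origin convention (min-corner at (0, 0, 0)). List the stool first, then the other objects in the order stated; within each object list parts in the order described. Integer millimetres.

translate([0, 0, 390]) cube([306, 324, 39]);
translate([24, 24, 0]) cylinder(h = 390, r = 24);
translate([282, 24, 0]) cylinder(h = 390, r = 24);
translate([24, 300, 0]) cylinder(h = 390, r = 24);
translate([282, 300, 0]) cylinder(h = 390, r = 24);
translate([0, 0, 429]) {
  cube([138, 311, 21]);
  translate([0, 0, 21]) cube([138, 21, 180]);
  translate([0, 290, 21]) cube([138, 21, 180]);
  translate([0, 21, 21]) cube([21, 269, 180]);
  translate([117, 21, 21]) cube([21, 269, 180]);
}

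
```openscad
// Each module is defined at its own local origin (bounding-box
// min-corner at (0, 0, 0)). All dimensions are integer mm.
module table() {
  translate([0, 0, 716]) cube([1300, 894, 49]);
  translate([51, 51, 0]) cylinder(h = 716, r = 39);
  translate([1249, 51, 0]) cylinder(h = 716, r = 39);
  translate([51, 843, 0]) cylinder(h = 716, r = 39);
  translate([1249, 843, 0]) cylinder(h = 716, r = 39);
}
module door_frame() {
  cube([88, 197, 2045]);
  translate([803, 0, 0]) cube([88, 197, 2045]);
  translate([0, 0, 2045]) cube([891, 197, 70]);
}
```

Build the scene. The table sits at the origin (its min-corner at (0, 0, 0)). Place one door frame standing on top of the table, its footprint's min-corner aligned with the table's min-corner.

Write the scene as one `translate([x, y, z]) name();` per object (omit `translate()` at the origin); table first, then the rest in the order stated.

table();
translate([0, 0, 765]) door_frame();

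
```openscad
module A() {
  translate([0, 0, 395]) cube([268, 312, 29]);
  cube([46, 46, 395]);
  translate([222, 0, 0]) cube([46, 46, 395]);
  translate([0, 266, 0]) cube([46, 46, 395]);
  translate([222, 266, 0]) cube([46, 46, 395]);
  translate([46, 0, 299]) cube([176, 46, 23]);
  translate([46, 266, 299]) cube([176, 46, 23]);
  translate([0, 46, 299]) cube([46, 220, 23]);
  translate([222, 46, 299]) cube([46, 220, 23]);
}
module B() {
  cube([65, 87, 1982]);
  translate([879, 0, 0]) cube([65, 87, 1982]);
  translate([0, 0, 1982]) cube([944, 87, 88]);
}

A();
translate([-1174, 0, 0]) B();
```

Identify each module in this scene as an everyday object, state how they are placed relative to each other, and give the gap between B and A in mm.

A is a stool. B is a door frame. The door frame is on the floor beside the stool on its −x side. The gap between the door frame and the stool is 230 mm.

The door frame's nearest face is 230 mm from the stool's −x face.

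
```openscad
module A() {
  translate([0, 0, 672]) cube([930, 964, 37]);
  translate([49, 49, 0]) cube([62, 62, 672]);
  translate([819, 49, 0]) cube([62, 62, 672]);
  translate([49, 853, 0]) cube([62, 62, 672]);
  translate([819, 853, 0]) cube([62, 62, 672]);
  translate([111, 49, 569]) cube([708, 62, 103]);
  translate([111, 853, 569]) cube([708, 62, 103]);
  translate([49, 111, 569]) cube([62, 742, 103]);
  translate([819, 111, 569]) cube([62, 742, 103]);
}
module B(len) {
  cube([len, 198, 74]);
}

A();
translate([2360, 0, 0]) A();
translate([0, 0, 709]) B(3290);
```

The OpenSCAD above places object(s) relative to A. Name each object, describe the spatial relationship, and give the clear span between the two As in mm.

A is a table. B is a beam. A beam spans the tops of two tables. The clear span between the two tables is 1430 mm.

Second table starts at x = 2360; first ends at x = 930; clear span = 2360 − 930 = 1430 mm.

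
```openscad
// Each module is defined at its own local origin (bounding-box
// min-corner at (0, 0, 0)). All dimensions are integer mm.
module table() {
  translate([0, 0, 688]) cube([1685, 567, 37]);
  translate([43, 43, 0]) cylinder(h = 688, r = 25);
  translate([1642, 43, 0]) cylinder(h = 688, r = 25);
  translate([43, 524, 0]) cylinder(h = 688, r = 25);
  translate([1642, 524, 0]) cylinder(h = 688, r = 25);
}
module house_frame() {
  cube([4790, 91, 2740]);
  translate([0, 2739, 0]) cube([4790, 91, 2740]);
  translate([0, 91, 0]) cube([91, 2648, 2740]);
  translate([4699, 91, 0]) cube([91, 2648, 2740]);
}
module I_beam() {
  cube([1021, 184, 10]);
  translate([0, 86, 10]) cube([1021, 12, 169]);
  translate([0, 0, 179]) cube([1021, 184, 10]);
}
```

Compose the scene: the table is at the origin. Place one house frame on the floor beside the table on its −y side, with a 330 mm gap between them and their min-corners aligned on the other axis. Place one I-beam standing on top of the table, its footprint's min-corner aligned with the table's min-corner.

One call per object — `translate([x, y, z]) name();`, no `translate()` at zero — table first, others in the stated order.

table();
translate([0, -3160, 0]) house_frame();
translate([0, 0, 725]) I_beam();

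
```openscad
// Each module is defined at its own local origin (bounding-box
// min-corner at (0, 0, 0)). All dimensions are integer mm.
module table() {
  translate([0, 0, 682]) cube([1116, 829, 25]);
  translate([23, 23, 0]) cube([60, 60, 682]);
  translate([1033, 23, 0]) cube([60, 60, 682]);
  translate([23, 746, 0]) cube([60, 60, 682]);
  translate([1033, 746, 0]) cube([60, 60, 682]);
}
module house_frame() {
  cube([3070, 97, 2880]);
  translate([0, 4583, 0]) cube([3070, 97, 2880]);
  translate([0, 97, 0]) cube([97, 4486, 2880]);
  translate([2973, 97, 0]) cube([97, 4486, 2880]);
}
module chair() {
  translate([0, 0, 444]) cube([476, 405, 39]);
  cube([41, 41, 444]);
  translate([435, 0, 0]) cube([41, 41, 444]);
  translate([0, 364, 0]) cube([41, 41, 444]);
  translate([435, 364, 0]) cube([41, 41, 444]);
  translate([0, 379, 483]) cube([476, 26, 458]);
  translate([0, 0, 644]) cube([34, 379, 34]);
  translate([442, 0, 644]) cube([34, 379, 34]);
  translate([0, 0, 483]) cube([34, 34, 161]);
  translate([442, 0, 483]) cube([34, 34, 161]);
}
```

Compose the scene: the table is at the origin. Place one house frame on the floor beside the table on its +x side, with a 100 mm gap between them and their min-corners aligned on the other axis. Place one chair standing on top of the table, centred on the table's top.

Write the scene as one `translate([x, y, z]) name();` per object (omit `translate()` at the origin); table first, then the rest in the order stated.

table();
translate([1216, 0, 0]) house_frame();
translate([320, 212, 707]) chair();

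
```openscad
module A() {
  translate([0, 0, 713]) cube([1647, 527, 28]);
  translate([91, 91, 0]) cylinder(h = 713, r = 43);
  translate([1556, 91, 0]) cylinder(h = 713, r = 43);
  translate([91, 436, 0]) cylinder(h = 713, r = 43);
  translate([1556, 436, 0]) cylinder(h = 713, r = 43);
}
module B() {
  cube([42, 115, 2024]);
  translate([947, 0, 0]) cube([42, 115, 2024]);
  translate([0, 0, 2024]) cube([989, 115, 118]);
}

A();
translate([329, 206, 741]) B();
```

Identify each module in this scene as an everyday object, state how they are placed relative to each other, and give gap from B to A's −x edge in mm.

The door frame's min-x is at 329; the table's min-x is 0; gap = 329 mm.

A is a table. B is a door frame. The door frame is on top of the table, centred. The gap from the door frame to the table's −x edge is 329 mm.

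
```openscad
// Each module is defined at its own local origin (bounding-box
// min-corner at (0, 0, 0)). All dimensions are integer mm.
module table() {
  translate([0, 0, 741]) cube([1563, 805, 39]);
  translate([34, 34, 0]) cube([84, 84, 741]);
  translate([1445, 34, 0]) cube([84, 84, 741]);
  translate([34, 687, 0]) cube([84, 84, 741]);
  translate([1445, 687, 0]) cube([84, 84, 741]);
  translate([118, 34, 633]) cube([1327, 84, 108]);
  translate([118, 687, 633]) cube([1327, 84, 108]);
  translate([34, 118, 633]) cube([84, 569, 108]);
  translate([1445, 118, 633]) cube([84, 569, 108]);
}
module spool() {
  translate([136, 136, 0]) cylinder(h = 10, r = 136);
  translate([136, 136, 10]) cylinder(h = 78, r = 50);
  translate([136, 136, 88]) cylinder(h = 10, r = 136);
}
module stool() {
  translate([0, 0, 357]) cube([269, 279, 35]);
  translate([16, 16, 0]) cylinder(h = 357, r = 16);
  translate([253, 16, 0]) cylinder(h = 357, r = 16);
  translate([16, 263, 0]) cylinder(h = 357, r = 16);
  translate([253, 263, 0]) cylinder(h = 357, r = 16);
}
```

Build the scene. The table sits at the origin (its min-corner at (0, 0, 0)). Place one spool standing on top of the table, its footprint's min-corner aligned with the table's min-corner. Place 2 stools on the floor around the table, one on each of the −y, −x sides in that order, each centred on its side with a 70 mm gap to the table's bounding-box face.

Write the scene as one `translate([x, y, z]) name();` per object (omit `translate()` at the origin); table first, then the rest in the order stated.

table();
translate([0, 0, 780]) spool();
translate([647, -349, 0]) stool();
translate([-339, 263, 0]) stool();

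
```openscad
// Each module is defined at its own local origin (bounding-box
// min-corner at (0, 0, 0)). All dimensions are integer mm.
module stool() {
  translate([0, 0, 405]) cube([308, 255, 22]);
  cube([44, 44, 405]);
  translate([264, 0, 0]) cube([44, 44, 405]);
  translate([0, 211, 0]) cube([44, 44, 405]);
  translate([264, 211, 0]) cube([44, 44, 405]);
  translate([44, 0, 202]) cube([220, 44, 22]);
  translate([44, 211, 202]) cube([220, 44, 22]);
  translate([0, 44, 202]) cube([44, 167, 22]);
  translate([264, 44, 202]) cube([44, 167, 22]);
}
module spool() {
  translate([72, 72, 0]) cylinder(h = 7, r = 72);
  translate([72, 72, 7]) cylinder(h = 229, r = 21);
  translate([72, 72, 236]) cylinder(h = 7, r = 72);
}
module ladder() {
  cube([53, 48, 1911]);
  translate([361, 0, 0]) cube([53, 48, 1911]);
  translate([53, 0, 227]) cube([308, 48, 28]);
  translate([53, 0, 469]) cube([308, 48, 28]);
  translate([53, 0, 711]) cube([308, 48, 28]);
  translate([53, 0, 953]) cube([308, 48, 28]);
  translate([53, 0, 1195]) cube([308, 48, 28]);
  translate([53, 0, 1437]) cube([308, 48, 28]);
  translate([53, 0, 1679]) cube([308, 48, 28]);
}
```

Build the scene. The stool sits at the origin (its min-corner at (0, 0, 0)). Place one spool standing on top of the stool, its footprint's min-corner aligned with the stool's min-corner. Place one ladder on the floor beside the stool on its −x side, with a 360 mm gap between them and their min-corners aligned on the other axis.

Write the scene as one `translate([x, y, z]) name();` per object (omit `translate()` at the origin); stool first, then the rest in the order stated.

stool();
translate([0, 0, 427]) spool();
translate([-774, 0, 0]) ladder();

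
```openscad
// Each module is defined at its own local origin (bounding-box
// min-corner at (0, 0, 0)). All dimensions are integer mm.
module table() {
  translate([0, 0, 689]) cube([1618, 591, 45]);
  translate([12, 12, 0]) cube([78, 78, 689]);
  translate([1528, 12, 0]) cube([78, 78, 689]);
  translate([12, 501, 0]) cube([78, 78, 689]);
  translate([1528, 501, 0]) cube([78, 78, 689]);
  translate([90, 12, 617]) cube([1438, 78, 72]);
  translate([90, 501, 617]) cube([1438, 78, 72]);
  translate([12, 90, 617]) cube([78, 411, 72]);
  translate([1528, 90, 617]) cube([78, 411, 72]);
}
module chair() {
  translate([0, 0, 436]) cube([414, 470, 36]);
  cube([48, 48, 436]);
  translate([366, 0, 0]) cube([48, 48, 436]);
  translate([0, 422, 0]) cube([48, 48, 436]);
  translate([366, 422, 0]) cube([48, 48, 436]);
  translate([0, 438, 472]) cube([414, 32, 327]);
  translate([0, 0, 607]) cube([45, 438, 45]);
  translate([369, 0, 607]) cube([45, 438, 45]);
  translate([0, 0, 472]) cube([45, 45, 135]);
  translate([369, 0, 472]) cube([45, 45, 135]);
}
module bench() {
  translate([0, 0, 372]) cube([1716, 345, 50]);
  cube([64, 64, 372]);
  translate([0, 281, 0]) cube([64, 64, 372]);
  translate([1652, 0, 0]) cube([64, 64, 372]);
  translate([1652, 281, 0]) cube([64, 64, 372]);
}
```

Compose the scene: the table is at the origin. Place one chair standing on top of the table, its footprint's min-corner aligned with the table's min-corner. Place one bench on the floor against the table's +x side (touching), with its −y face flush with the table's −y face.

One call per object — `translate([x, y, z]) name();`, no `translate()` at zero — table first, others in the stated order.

table();
translate([0, 0, 734]) chair();
translate([1618, 0, 0]) bench();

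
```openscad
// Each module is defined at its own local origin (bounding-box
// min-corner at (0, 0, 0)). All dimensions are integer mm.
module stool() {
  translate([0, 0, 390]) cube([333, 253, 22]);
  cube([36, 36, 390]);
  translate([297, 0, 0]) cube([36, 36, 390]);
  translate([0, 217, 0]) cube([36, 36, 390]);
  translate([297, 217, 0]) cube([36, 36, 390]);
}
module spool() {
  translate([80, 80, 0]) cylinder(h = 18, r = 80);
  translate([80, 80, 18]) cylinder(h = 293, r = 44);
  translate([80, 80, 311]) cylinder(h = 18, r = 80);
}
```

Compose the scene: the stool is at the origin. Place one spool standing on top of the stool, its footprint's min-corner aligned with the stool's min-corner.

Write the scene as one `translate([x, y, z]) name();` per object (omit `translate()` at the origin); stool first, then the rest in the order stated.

stool();
translate([0, 0, 412]) spool();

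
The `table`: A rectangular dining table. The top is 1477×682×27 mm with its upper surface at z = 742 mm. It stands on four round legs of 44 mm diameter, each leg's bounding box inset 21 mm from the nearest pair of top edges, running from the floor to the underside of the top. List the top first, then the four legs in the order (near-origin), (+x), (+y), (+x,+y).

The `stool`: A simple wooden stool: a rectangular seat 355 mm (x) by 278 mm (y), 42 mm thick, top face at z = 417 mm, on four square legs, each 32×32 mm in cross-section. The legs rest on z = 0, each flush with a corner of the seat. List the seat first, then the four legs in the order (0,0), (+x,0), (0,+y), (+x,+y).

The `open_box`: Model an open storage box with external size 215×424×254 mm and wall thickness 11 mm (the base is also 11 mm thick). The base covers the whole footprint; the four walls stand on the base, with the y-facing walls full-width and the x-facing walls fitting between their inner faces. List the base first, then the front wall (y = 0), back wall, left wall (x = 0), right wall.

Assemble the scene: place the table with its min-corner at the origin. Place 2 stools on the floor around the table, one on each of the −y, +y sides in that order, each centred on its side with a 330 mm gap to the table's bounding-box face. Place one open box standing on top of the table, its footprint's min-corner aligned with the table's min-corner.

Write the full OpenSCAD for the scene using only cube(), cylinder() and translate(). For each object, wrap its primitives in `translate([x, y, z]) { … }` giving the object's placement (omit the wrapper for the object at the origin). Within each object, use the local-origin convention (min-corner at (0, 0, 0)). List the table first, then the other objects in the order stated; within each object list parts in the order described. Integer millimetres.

translate([0, 0, 715]) cube([1477, 682, 27]);
translate([43, 43, 0]) cylinder(h = 715, r = 22);
translate([1434, 43, 0]) cylinder(h = 715, r = 22);
translate([43, 639, 0]) cylinder(h = 715, r = 22);
translate([1434, 639, 0]) cylinder(h = 715, r = 22);
translate([561, -608, 0]) {
  translate([0, 0, 375]) cube([355, 278, 42]);
  cube([32, 32, 375]);
  translate([323, 0, 0]) cube([32, 32, 375]);
  translate([0, 246, 0]) cube([32, 32, 375]);
  translate([323, 246, 0]) cube([32, 32, 375]);
}
translate([561, 1012, 0]) {
  translate([0, 0, 375]) cube([355, 278, 42]);
  cube([32, 32, 375]);
  translate([323, 0, 0]) cube([32, 32, 375]);
  translate([0, 246, 0]) cube([32, 32, 375]);
  translate([323, 246, 0]) cube([32, 32, 375]);
}
translate([0, 0, 742]) {
  cube([215, 424, 11]);
  translate([0, 0, 11]) cube([215, 11, 243]);
  translate([0, 413, 11]) cube([215, 11, 243]);
  translate([0, 11, 11]) cube([11, 402, 243]);
  translate([204, 11, 11]) cube([11, 402, 243]);
}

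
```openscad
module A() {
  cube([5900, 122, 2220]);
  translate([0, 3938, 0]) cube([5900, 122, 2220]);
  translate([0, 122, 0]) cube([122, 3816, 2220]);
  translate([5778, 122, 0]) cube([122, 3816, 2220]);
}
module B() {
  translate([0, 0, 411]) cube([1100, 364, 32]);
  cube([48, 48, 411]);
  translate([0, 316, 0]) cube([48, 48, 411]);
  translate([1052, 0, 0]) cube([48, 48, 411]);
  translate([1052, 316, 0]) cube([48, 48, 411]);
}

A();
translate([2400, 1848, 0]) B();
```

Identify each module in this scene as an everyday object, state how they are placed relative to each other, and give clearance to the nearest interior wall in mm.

A is a house frame. B is a bench. The bench sits inside the house frame, centred. The clearance to the nearest interior wall is 1726 mm.

Clearances: x = 2278, y = 1726; minimum 1726 mm.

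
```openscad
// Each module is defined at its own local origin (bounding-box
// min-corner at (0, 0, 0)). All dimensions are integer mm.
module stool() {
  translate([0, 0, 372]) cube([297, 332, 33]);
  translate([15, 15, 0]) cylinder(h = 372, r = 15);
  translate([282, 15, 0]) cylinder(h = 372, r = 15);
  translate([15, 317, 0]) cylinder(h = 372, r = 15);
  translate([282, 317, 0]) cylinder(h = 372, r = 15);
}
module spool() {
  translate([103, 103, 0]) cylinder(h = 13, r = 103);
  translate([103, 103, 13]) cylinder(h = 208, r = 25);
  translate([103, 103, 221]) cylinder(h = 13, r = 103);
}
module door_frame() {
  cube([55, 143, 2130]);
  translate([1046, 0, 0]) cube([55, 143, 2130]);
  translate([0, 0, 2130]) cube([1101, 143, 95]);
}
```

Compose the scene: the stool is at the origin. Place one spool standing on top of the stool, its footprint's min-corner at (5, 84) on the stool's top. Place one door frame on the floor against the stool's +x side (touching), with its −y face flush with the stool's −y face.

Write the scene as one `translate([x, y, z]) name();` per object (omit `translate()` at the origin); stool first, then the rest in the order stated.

stool();
translate([5, 84, 405]) spool();
translate([297, 0, 0]) door_frame();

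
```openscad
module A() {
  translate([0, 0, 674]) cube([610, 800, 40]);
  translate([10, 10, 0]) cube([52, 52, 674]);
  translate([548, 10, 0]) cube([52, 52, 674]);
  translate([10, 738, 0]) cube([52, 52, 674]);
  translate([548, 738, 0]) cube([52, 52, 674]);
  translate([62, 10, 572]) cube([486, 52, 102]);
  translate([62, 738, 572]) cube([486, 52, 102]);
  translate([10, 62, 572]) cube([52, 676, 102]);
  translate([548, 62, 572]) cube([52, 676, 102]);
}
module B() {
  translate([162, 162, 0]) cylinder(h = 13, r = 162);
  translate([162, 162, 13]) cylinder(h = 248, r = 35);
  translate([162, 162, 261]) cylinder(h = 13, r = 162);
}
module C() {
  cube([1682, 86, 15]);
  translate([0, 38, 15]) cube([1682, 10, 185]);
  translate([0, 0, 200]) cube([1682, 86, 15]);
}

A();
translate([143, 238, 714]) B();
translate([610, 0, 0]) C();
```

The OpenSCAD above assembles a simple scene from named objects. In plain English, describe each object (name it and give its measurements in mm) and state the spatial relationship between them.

A is a table: top 610 mm (x) × 800 mm (y), 40 mm thick, upper face at z = 714 mm, on four 52×52 mm square legs, each inset 10 mm from the nearest pair of top edges, running from z = 0 to the bottom of the top. Four apron rails, 52 mm thick and 102 mm tall, run between adjacent legs with their top edges flush with the underside of the top and their outer faces flush with the legs' outer faces.

B is a spool: two coaxial disc flanges of radius 162 mm and thickness 13 mm, joined by a core cylinder of radius 35 mm and height 248 mm. The lower flange rests on z = 0 and the three cylinders share a vertical axis.

C is an I-beam lying along x, 1682 mm long. Overall section height 215 mm. Two flanges 86 mm wide (y) and 15 mm thick, one on the floor and one at the top; a web 10 mm thick runs between them, centred on the flange width.

The spool is on top of the table, centred. The I-beam is against the table's +x side, with their −y faces flush.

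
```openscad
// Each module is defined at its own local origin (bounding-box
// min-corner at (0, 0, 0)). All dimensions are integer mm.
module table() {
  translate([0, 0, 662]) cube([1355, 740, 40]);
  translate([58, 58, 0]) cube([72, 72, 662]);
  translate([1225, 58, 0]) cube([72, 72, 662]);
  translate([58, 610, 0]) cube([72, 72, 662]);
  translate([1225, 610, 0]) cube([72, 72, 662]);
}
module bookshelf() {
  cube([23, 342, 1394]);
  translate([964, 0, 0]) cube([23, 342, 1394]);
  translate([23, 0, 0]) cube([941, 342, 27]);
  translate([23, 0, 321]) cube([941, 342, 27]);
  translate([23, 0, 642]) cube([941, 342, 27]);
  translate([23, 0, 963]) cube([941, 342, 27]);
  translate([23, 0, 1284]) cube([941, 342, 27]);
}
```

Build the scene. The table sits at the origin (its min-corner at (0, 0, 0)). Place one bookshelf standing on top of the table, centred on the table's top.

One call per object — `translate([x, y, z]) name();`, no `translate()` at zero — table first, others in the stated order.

table();
translate([184, 199, 702]) bookshelf();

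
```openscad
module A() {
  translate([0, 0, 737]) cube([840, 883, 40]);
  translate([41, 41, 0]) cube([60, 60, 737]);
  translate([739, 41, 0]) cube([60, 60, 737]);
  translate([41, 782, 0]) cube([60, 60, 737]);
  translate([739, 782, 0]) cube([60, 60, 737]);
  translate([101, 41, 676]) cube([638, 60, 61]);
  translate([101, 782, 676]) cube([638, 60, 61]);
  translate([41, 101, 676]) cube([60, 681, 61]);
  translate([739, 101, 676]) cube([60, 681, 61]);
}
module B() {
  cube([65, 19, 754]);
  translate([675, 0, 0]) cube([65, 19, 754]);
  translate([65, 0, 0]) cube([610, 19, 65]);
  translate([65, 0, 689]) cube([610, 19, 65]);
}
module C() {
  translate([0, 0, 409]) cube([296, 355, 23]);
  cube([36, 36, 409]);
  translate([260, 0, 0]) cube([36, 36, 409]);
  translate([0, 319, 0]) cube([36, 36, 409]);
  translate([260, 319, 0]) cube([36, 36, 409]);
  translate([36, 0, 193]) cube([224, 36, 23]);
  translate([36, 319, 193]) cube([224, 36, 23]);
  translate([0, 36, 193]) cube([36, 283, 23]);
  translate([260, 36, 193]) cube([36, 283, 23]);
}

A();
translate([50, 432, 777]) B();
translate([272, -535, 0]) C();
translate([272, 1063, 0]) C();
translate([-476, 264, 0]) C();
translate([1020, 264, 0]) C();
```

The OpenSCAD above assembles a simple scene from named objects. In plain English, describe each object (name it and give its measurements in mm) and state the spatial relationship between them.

A is a table with a 840×883 mm rectangular top, 40 mm thick, top surface at z = 777 mm, supported by four 60×60 mm square legs, each inset 41 mm from the nearest pair of top edges, running from the floor. Four apron rails, 60 mm thick and 61 mm tall, run between adjacent legs with their top edges flush with the underside of the top and their outer faces flush with the legs' outer faces.

B is a picture frame with a 610×624 mm rectangular opening (x by z) and a uniform 65 mm border on every side. Frame depth is 19 mm along y. It is built from two vertical stiles running the full outside height and two horizontal rails spanning the gap between the stiles.

C is a four-legged stool. The seat is 296×355 mm, 23 mm thick, top at z = 432 mm. It stands on four square legs, each 36×36 mm in cross-section, from z = 0 to the seat underside, each flush with a corner of the seat. Four stretchers, 36 mm wide and 23 mm tall, connect adjacent legs with their undersides at z = 193 mm, each running between the inner faces of the legs it joins and aligned with the legs' outer faces on the other axis.

The picture frame is on top of the table, centred. Four stools sit around the table at the −y, +y, −x, +x sides.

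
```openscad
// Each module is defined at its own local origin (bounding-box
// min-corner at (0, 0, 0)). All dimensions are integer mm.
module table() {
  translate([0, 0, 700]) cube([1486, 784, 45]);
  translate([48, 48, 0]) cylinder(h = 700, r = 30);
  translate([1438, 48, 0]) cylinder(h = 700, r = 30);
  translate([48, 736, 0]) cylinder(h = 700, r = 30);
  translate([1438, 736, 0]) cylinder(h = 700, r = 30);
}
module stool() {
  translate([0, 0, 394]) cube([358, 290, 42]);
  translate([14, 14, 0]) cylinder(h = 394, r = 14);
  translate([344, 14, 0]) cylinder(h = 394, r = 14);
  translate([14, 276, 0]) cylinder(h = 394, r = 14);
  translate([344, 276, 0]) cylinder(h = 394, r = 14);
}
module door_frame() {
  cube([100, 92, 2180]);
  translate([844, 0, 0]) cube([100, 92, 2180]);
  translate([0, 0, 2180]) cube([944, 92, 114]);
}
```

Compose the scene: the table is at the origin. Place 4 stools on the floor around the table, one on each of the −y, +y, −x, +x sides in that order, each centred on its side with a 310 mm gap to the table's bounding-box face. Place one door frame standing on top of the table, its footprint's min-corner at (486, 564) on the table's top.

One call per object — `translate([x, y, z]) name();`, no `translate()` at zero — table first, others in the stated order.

table();
translate([564, -600, 0]) stool();
translate([564, 1094, 0]) stool();
translate([-668, 247, 0]) stool();
translate([1796, 247, 0]) stool();
translate([486, 564, 745]) door_frame();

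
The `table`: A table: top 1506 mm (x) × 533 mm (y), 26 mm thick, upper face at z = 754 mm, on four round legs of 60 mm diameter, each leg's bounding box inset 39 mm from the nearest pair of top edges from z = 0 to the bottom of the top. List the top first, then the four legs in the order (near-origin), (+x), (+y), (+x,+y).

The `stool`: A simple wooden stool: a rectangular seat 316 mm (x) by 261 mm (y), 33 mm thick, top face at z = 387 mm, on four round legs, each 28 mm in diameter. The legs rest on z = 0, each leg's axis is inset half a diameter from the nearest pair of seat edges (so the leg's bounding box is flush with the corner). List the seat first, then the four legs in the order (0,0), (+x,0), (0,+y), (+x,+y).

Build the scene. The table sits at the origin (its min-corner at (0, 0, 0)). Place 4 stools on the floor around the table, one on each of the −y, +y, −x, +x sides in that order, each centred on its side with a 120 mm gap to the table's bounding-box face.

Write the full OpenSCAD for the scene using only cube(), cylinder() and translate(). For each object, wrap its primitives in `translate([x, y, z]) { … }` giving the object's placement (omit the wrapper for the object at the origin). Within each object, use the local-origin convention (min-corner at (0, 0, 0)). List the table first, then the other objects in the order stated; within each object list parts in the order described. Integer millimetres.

translate([0, 0, 728]) cube([1506, 533, 26]);
translate([69, 69, 0]) cylinder(h = 728, r = 30);
translate([1437, 69, 0]) cylinder(h = 728, r = 30);
translate([69, 464, 0]) cylinder(h = 728, r = 30);
translate([1437, 464, 0]) cylinder(h = 728, r = 30);
translate([595, -381, 0]) {
  translate([0, 0, 354]) cube([316, 261, 33]);
  translate([14, 14, 0]) cylinder(h = 354, r = 14);
  translate([302, 14, 0]) cylinder(h = 354, r = 14);
  translate([14, 247, 0]) cylinder(h = 354, r = 14);
  translate([302, 247, 0]) cylinder(h = 354, r = 14);
}
translate([595, 653, 0]) {
  translate([0, 0, 354]) cube([316, 261, 33]);
  translate([14, 14, 0]) cylinder(h = 354, r = 14);
  translate([302, 14, 0]) cylinder(h = 354, r = 14);
  translate([14, 247, 0]) cylinder(h = 354, r = 14);
  translate([302, 247, 0]) cylinder(h = 354, r = 14);
}
translate([-436, 136, 0]) {
  translate([0, 0, 354]) cube([316, 261, 33]);
  translate([14, 14, 0]) cylinder(h = 354, r = 14);
  translate([302, 14, 0]) cylinder(h = 354, r = 14);
  translate([14, 247, 0]) cylinder(h = 354, r = 14);
  translate([302, 247, 0]) cylinder(h = 354, r = 14);
}
translate([1626, 136, 0]) {
  translate([0, 0, 354]) cube([316, 261, 33]);
  translate([14, 14, 0]) cylinder(h = 354, r = 14);
  translate([302, 14, 0]) cylinder(h = 354, r = 14);
  translate([14, 247, 0]) cylinder(h = 354, r = 14);
  translate([302, 247, 0]) cylinder(h = 354, r = 14);
}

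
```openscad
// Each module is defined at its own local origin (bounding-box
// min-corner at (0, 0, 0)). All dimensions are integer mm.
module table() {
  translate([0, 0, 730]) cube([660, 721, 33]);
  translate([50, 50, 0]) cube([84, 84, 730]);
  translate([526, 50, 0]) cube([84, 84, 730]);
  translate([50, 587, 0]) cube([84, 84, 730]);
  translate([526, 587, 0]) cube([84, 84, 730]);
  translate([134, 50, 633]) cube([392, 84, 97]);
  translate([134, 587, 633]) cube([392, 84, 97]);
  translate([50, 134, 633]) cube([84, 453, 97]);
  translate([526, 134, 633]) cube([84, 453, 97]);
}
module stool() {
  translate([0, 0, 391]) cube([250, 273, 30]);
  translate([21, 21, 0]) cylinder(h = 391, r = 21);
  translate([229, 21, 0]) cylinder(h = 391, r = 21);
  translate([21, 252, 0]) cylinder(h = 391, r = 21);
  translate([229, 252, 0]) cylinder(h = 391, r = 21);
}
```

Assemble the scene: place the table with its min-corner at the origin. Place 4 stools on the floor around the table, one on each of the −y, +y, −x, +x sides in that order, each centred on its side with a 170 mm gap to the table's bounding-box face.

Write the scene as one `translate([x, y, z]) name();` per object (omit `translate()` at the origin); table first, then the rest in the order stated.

table();
translate([205, -443, 0]) stool();
translate([205, 891, 0]) stool();
translate([-420, 224, 0]) stool();
translate([830, 224, 0]) stool();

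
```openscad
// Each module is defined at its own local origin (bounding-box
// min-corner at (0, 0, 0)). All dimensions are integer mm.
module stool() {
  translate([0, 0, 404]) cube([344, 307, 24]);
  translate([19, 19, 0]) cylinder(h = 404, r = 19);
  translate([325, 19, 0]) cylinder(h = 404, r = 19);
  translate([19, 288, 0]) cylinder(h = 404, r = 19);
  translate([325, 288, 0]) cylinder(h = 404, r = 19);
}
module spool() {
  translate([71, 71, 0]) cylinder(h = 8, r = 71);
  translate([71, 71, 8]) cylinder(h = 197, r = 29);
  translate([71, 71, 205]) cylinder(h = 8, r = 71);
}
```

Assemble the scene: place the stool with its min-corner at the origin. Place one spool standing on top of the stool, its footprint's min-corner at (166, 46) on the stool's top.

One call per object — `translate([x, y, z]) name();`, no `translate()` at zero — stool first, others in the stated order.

stool();
translate([166, 46, 428]) spool();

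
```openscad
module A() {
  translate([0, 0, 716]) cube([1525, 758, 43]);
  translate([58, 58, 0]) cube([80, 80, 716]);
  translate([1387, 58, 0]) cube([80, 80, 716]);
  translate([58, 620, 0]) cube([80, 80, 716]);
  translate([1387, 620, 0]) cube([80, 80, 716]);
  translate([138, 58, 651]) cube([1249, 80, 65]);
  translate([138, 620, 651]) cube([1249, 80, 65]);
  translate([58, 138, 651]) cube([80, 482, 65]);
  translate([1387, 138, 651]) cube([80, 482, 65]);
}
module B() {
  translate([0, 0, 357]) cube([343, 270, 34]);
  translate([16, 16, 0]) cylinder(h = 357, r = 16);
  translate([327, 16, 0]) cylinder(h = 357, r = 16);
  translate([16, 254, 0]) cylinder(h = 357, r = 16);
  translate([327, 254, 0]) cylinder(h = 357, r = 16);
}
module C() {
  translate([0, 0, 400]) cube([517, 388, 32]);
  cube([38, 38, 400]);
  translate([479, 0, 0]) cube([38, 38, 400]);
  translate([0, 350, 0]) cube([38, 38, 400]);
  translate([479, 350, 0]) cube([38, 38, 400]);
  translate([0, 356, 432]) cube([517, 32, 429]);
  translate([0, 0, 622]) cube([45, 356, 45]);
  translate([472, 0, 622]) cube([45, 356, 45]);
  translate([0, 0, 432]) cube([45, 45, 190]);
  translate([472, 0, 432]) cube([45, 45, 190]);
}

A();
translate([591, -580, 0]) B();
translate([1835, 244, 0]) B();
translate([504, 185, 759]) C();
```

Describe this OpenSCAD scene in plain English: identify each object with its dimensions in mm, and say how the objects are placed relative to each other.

A is a rectangular dining table. The top is 1525×758×43 mm with its upper surface at z = 759 mm. It stands on four 80×80 mm square legs, each inset 58 mm from the nearest pair of top edges, running from the floor to the underside of the top. Four apron rails, 80 mm thick and 65 mm tall, run between adjacent legs with their top edges flush with the underside of the top and their outer faces flush with the legs' outer faces.

B is a simple wooden stool: a rectangular seat 343 mm (x) by 270 mm (y), 34 mm thick, top face at z = 391 mm, on four round legs, each 32 mm in diameter. The legs rest on z = 0, each leg's axis is inset half a diameter from the nearest pair of seat edges (so the leg's bounding box is flush with the corner).

C is a chair. The seat is a 517×388×32 mm slab with its top at z = 432 mm, on four 38×38 mm corner legs (flush with the seat edges, standing on z = 0). A flat backrest 32 mm thick, 429 mm tall, spans the full seat width and rises from the seat top along its +y edge, rear face flush with the rear of the seat. Two armrests of 45×45 mm section run along each side from the seat's front edge to the front of the backrest, top faces 235 mm above the seat top and outer faces flush with the seat's x-edges; a 45×45 mm post under the front of each armrest stands on the seat at the front corner.

Two stools sit around the table at the −y, +x sides. The chair is on top of the table, centred.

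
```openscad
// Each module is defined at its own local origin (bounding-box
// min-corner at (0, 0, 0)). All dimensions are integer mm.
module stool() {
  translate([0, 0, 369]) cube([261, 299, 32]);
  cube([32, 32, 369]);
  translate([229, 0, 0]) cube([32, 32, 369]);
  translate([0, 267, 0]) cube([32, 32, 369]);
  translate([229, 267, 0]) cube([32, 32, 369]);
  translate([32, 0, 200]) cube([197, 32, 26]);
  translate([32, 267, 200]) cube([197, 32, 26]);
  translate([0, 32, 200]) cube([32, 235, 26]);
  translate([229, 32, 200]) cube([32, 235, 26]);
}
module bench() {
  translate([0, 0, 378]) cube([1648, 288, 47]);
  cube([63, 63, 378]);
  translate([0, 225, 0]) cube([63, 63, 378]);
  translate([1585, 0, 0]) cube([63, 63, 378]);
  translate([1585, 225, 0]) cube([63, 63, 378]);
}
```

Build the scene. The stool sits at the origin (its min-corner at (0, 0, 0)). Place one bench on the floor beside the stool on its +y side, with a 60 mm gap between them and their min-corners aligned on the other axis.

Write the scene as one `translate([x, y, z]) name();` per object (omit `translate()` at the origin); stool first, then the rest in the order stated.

stool();
translate([0, 359, 0]) bench();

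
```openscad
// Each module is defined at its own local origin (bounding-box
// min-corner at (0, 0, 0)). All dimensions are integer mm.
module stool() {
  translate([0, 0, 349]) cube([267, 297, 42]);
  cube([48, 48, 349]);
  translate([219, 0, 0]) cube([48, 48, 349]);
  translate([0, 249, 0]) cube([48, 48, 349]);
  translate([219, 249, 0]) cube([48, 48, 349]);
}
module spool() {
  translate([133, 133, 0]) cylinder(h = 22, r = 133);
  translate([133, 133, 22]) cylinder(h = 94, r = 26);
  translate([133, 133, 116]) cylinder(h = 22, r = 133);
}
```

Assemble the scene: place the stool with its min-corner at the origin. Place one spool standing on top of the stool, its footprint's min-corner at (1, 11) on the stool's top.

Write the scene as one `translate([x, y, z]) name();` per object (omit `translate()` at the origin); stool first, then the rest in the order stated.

stool();
translate([1, 11, 391]) spool();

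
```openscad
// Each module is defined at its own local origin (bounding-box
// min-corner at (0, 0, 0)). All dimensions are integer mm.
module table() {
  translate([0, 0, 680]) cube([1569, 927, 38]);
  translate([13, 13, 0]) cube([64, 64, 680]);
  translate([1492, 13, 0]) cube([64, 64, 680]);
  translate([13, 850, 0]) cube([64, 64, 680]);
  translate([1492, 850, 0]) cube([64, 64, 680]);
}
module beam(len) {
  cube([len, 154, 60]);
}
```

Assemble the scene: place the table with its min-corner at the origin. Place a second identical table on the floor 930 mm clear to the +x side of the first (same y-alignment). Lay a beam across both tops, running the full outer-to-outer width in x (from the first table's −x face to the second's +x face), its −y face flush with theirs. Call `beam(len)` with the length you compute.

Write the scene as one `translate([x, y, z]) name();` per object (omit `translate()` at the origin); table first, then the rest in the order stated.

table();
translate([2499, 0, 0]) table();
translate([0, 0, 718]) beam(4068);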